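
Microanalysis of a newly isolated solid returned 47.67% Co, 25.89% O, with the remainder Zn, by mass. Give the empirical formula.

Assume 100 g: 47.67 g Co, 25.89 g O, 26.44 g Zn.
Moles — Co: 47.67 / 58.93 = 0.8089 mol; O: 25.89 / 16.00 = 1.618 mol; Zn: 26.44 / 65.38 = 0.4044 mol
Divide by the smallest (0.4044 mol Zn): Co 2.000, O 4.001, Zn 1.000
≈ 2:4:1 → Co2O4Zn

Co2O4Zn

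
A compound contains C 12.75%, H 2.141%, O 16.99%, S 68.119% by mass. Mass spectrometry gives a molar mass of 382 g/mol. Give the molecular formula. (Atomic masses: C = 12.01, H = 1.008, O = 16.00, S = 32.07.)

C4H8O4S8

Assume 100 g: 12.75 g C, 2.141 g H, 16.99 g O, 68.119 g S.
C: 12.75 g ÷ 12.01 g/mol = 1.062 mol
H: 2.141 g ÷ 1.008 g/mol = 2.124 mol
O: 16.99 g ÷ 16.00 g/mol = 1.062 mol
S: 68.119 g ÷ 32.07 g/mol = 2.124 mol
Ratios (÷ 1.062): C 1.000, H 2.001, O 1.000, S 2.001
→ CH2OS2
Empirical-formula mass = 94.17 g/mol
n = 382 / 94.17 = 4.06 ≈ 4
Molecular formula = (CH2OS2)×4 = C4H8O4S8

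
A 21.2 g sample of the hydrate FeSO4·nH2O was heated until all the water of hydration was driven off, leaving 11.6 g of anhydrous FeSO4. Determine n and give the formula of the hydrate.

FeSO4·7H2O

Mass of water lost = 21.2 − 11.6 = 9.6 g → 9.6 / 18.02 = 0.5327 mol H2O
Molar mass of FeSO4 = 151.92 g/mol → mol FeSO4 = 11.6 / 151.92 = 0.07636
n = 0.5327 / 0.07636 = 6.98 ≈ 7 → FeSO4·7H2O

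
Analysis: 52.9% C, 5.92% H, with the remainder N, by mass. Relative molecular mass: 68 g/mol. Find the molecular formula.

C3H4N2

Assume 100 g: 52.9 g C, 5.92 g H, 41.18 g N.
C: 52.9 g ÷ 12.01 g/mol = 4.405 mol
H: 5.92 g ÷ 1.008 g/mol = 5.873 mol
N: 41.18 g ÷ 14.01 g/mol = 2.939 mol
Smallest is N at 2.939 mol; normalising gives C 1.499, H 1.998, N 1.000
Multiply by 2: C 3.00, H 4.00, N 2.00 → C3H4N2
Empirical-formula mass = 68.08 g/mol
n = 68 / 68.08 = 1.00 ≈ 1
Molecular formula = empirical formula = C3H4N2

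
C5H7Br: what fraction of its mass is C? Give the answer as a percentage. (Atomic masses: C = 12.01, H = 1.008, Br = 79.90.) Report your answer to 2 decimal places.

Molar mass = 5(12.01) + 7(1.008) + 1(79.90) = 147.006 g/mol
Mass of C per mole = 5 × 12.01 = 60.050 g
% C = 60.050 / 147.006 × 100 = 40.85%

40.85%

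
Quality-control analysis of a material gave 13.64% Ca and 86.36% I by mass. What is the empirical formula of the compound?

CaI2

Assume 100 g: 13.64 g Ca, 86.36 g I.
Ca: 13.64 g ÷ 40.08 g/mol = 0.3403 mol
I: 86.36 g ÷ 126.90 g/mol = 0.6805 mol
Ratios (÷ 0.3403): Ca 1.000, I 2.000
≈ 1:2 → CaI2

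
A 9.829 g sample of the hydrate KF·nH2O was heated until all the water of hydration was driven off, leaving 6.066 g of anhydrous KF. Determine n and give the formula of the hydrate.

KF·2H2O

Mass of water lost = 9.829 − 6.066 = 3.763 g → 3.763 / 18.02 = 0.2088 mol H2O
Molar mass of KF = 58.10 g/mol → mol KF = 6.066 / 58.10 = 0.1044
n = 0.2088 / 0.1044 = 2.00 ≈ 2 → KF·2H2O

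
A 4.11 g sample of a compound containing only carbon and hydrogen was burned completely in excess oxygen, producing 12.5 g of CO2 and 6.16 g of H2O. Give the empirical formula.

C5H12

mol C = 12.5 / 44.01 = 0.2840; mass C = 0.2840 × 12.01 = 3.411 g
mol H = 2 × (6.16 / 18.02) = 0.6837; mass H = 0.6837 × 1.008 = 0.6892 g
Smallest is C at 0.284 mol; normalising gives C 1.000, H 2.407
Scaling by 5: C 5.00, H 12.04 → C5H12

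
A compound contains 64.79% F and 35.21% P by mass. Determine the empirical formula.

Assume 100 g: 64.79 g F, 35.21 g P.
F: 64.79 g ÷ 19.00 g/mol = 3.41 mol
P: 35.21 g ÷ 30.97 g/mol = 1.137 mol
Divide by the smallest (1.137 mol P): F 2.999, P 1.000
≈ 3:1 → F3P

F3P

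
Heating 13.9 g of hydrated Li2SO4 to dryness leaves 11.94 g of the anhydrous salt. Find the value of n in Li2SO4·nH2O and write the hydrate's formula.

Li2SO4·H2O

Mass of water lost = 13.9 − 11.94 = 1.96 g → 1.96 / 18.02 = 0.1088 mol H2O
Molar mass of Li2SO4 = 109.95 g/mol → mol Li2SO4 = 11.94 / 109.95 = 0.1086
n = 0.1088 / 0.1086 = 1.00 ≈ 1 → Li2SO4·H2O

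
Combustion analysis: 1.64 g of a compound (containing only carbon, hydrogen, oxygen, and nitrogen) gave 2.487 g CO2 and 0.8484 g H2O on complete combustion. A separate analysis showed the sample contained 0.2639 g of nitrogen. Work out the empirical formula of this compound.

C3H5NO2

mol C = 2.487 / 44.01 = 0.05651; mass C = 0.05651 × 12.01 = 0.6787 g
mol H = 2 × (0.8484 / 18.02) = 0.09416; mass H = 0.09416 × 1.008 = 0.09492 g
mol N = 0.2639 / 14.01 = 0.01884
mass O = 1.64 − (1.037) = 0.6025 g → mol O = 0.03766
Ratios (÷ 0.01884): C 3.000, H 4.999, N 1.000, O 1.999
Ratio ≈ 3:5:1:2, so the empirical formula is C3H5NO2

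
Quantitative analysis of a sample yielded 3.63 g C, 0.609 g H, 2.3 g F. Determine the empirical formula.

C5H10F2

Moles — C: 3.63 / 12.01 = 0.3022 mol; H: 0.609 / 1.008 = 0.6042 mol; F: 2.3 / 19.00 = 0.1211 mol
Divide by the smallest (0.1211 mol F): C 2.497, H 4.991, F 1.000
×2: C 4.99, H 9.98, F 2.00 → C5H10F2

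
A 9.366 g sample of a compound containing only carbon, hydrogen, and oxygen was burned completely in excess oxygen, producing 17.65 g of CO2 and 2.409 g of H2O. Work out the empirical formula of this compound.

C3H2O2

mol C = 17.65 / 44.01 = 0.4010; mass C = 0.4010 × 12.01 = 4.817 g
mol H = 2 × (2.409 / 18.02) = 0.2674; mass H = 0.2674 × 1.008 = 0.2695 g
mass O = 9.366 − (5.086) = 4.280 g → mol O = 0.2675
Ratios (÷ 0.2674): C 1.500, H 1.000, O 1.000
Scaling by 2: C 3.00, H 2.00, O 2.00 → C3H2O2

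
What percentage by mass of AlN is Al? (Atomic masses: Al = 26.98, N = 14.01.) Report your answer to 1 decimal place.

Molar mass = 1(26.98) + 1(14.01) = 40.990 g/mol
Mass of Al per mole = 1 × 26.98 = 26.980 g
% Al = 26.980 / 40.990 × 100 = 65.8%

65.8%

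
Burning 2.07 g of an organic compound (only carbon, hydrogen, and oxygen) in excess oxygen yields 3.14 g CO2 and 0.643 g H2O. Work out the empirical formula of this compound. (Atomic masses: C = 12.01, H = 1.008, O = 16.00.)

mol C = 3.14 / 44.01 = 0.07135; mass C = 0.07135 × 12.01 = 0.8569 g
mol H = 2 × (0.643 / 18.02) = 0.07137; mass H = 0.07137 × 1.008 = 0.07194 g
mass O = 2.07 − (0.9288) = 1.141 g → mol O = 0.07132
Ratios (÷ 0.07132): C 1.000, H 1.001, O 1.000
Ratio ≈ 1:1:1, so the empirical formula is CHO

CHO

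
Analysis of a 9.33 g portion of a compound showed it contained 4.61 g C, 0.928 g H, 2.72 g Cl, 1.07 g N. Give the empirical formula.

n(C) = 4.61/12.01 = 0.3838, n(H) = 0.928/1.008 = 0.9206, n(Cl) = 2.72/35.45 = 0.07673, n(N) = 1.07/14.01 = 0.07637
Smallest is N at 0.07637 mol; normalising gives C 5.026, H 12.054, Cl 1.005, N 1.000
Ratio ≈ 5:12:1:1, so the empirical formula is C5H12ClN

C5H12ClN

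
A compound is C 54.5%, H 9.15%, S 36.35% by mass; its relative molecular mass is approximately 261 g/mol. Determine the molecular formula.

Assume 100 g: 54.5 g C, 9.15 g H, 36.35 g S.
n(C) = 54.5/12.01 = 4.538, n(H) = 9.15/1.008 = 9.077, n(S) = 36.35/32.07 = 1.133
Divide by the smallest (1.133 mol S): C 4.004, H 8.009, S 1.000
Ratio ≈ 4:8:1, so the empirical formula is C4H8S
Empirical-formula mass = 88.17 g/mol
n = 261 / 88.17 = 2.96 ≈ 3
Molecular formula = (C4H8S)×3 = C12H24S3

C12H24S3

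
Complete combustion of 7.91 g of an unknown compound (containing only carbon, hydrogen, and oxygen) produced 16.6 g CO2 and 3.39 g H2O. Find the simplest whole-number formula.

mol C = 16.6 / 44.01 = 0.3772; mass C = 0.3772 × 12.01 = 4.530 g
mol H = 2 × (3.39 / 18.02) = 0.3762; mass H = 0.3762 × 1.008 = 0.3793 g
mass O = 7.91 − (4.909) = 3.001 g → mol O = 0.1875
Ratios (÷ 0.1875): C 2.011, H 2.006, O 1.000
→ C2H2O

C2H2O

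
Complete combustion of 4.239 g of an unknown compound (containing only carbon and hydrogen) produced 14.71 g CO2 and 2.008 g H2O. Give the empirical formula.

C3H2

mol C = 14.71 / 44.01 = 0.3342; mass C = 0.3342 × 12.01 = 4.014 g
mol H = 2 × (2.008 / 18.02) = 0.2229; mass H = 0.2229 × 1.008 = 0.2246 g
Divide by the smallest (0.2229 mol H): C 1.500, H 1.000
Scaling by 2: C 3.00, H 2.00 → C3H2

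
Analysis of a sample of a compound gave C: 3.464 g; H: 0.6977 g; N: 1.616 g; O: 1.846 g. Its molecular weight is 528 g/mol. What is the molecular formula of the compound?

C20H48N8O8

n(C) = 3.464/12.01 = 0.2884, n(H) = 0.6977/1.008 = 0.6922, n(N) = 1.616/14.01 = 0.1153, n(O) = 1.846/16.00 = 0.1154
Ratios (÷ 0.1153): C 2.501, H 6.001, N 1.000, O 1.000
×2: C 5.00, H 12.00, N 2.00, O 2.00 → C5H12N2O2
Empirical-formula mass = 132.17 g/mol
n = 528 / 132.17 = 3.99 ≈ 4
Molecular formula = (C5H12N2O2)×4 = C20H48N8O8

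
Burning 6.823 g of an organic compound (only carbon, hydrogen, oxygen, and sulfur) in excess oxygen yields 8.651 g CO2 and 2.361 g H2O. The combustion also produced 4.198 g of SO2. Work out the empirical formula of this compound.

C3H4O2S

mol C = 8.651 / 44.01 = 0.1966; mass C = 0.1966 × 12.01 = 2.361 g
mol H = 2 × (2.361 / 18.02) = 0.2620; mass H = 0.2620 × 1.008 = 0.2641 g
mol S = 4.198 / 64.07 = 0.06552; mass S = 2.101 g
mass O = 6.823 − (4.726) = 2.097 g → mol O = 0.1310
Smallest is S at 0.06552 mol; normalising gives C 3.000, H 3.999, O 2.000, S 1.000
→ C3H4O2S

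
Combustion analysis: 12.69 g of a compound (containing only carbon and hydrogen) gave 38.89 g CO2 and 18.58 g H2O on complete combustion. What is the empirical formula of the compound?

mol C = 38.89 / 44.01 = 0.8837; mass C = 0.8837 × 12.01 = 10.61 g
mol H = 2 × (18.58 / 18.02) = 2.062; mass H = 2.062 × 1.008 = 2.079 g
Divide by the smallest (0.8837 mol C): C 1.000, H 2.334
×3: C 3.00, H 7.00 → C3H7

C3H7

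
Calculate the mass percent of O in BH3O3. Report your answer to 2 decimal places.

77.63%

Molar mass = 1(10.81) + 3(1.008) + 3(16.00) = 61.834 g/mol
Mass of O per mole = 3 × 16.00 = 48.000 g
% O = 48.000 / 61.834 × 100 = 77.63%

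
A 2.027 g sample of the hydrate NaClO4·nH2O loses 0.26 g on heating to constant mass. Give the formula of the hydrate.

Mass of anhydrous NaClO4 = 2.027 − 0.26 = 1.767 g
mol H2O = 0.26 / 18.02 = 0.01443
Molar mass of NaClO4 = 122.44 g/mol → mol NaClO4 = 1.767 / 122.44 = 0.01443
n = 0.01443 / 0.01443 = 1.00 ≈ 1 → NaClO4·H2O

NaClO4·H2O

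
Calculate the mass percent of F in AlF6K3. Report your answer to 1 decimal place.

Molar mass = 1(26.98) + 6(19.00) + 3(39.10) = 258.280 g/mol
Mass of F per mole = 6 × 19.00 = 114.000 g
% F = 114.000 / 258.280 × 100 = 44.1%

44.1%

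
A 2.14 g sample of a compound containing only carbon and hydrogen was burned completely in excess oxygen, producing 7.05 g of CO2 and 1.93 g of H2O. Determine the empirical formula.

C3H4

mol C = 7.05 / 44.01 = 0.1602; mass C = 0.1602 × 12.01 = 1.924 g
mol H = 2 × (1.93 / 18.02) = 0.2142; mass H = 0.2142 × 1.008 = 0.2159 g
Smallest is C at 0.1602 mol; normalising gives C 1.000, H 1.337
Scaling by 3: C 3.00, H 4.01 → C3H4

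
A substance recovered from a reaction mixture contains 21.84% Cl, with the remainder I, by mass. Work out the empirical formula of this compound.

Assume 100 g: 21.84 g Cl, 78.16 g I.
n(Cl) = 21.84/35.45 = 0.6161, n(I) = 78.16/126.90 = 0.6159
Divide by the smallest (0.6159 mol I): Cl 1.000, I 1.000
Ratio ≈ 1:1, so the empirical formula is ClI

ClI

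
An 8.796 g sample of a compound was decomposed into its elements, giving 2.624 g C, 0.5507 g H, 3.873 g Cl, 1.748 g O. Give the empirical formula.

n(C) = 2.624/12.01 = 0.2185, n(H) = 0.5507/1.008 = 0.5463, n(Cl) = 3.873/35.45 = 0.1093, n(O) = 1.748/16.00 = 0.1092
Ratios (÷ 0.1092): C 2.000, H 5.001, Cl 1.000, O 1.000
→ C2H5ClO

C2H5ClO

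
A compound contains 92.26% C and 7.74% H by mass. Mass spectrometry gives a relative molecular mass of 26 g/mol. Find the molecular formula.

Assume 100 g: 92.26 g C, 7.74 g H.
Moles — C: 92.26 / 12.01 = 7.682 mol; H: 7.74 / 1.008 = 7.679 mol
Ratios (÷ 7.679): C 1.000, H 1.000
≈ 1:1 → CH
Empirical-formula mass = 13.02 g/mol
n = 26 / 13.02 = 2.00 ≈ 2
Molecular formula = (CH)×2 = C2H2

C2H2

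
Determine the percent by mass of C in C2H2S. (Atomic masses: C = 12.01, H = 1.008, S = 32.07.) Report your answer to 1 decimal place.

41.3%

Molar mass = 2(12.01) + 2(1.008) + 1(32.07) = 58.106 g/mol
Mass of C per mole = 2 × 12.01 = 24.020 g
% C = 24.020 / 58.106 × 100 = 41.3%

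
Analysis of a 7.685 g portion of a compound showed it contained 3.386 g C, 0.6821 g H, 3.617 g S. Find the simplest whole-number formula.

C: 3.386 g ÷ 12.01 g/mol = 0.2819 mol
H: 0.6821 g ÷ 1.008 g/mol = 0.6767 mol
S: 3.617 g ÷ 32.07 g/mol = 0.1128 mol
Smallest is S at 0.1128 mol; normalising gives C 2.500, H 6.000, S 1.000
×2: C 5.00, H 12.00, S 2.00 → C5H12S2

C5H12S2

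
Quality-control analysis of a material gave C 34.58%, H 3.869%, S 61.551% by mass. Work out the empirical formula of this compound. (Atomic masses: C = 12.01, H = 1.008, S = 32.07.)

C3H4S2

Assume 100 g: 34.58 g C, 3.869 g H, 61.551 g S.
C: 34.58 g ÷ 12.01 g/mol = 2.879 mol
H: 3.869 g ÷ 1.008 g/mol = 3.838 mol
S: 61.551 g ÷ 32.07 g/mol = 1.919 mol
Ratios (÷ 1.919): C 1.500, H 2.000, S 1.000
×2: C 3.00, H 4.00, S 2.00 → C3H4S2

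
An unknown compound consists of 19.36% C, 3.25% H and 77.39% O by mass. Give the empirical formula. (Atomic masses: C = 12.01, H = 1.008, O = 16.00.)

Assume 100 g: 19.36 g C, 3.25 g H, 77.39 g O.
n(C) = 19.36/12.01 = 1.612, n(H) = 3.25/1.008 = 3.224, n(O) = 77.39/16.00 = 4.837
Ratios (÷ 1.612): C 1.000, H 2.000, O 3.001
Ratio ≈ 1:2:3, so the empirical formula is CH2O3

CH2O3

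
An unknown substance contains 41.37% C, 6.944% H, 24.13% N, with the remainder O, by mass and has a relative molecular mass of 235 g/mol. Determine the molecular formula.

C8H16N4O4

Assume 100 g: 41.37 g C, 6.944 g H, 24.13 g N, 27.556 g O.
n(C) = 41.37/12.01 = 3.445, n(H) = 6.944/1.008 = 6.889, n(N) = 24.13/14.01 = 1.722, n(O) = 27.556/16.00 = 1.722
Smallest is O at 1.722 mol; normalising gives C 2.000, H 4.000, N 1.000, O 1.000
≈ 2:4:1:1 → C2H4NO
Empirical-formula mass = 58.06 g/mol
n = 235 / 58.06 = 4.05 ≈ 4
Molecular formula = (C2H4NO)×4 = C8H16N4O4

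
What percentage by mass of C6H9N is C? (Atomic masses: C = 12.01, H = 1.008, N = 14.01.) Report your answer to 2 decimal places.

75.74%

Molar mass = 6(12.01) + 9(1.008) + 1(14.01) = 95.142 g/mol
Mass of C per mole = 6 × 12.01 = 72.060 g
% C = 72.060 / 95.142 × 100 = 75.74%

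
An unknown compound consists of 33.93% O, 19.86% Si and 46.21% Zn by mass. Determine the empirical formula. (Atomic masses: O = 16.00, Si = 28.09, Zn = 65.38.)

O3SiZn

Assume 100 g: 33.93 g O, 19.86 g Si, 46.21 g Zn.
O: 33.93 g ÷ 16.00 g/mol = 2.121 mol
Si: 19.86 g ÷ 28.09 g/mol = 0.707 mol
Zn: 46.21 g ÷ 65.38 g/mol = 0.7068 mol
Divide by the smallest (0.7068 mol Zn): O 3.000, Si 1.000, Zn 1.000
Ratio ≈ 3:1:1, so the empirical formula is O3SiZn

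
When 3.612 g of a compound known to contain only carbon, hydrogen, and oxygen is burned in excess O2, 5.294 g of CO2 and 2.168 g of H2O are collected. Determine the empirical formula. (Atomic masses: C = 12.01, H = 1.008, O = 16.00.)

mol C = 5.294 / 44.01 = 0.1203; mass C = 0.1203 × 12.01 = 1.445 g
mol H = 2 × (2.168 / 18.02) = 0.2406; mass H = 0.2406 × 1.008 = 0.2425 g
mass O = 3.612 − (1.687) = 1.925 g → mol O = 0.1203
Divide by the smallest (0.1203 mol C): C 1.000, H 2.000, O 1.000
→ CH2O

CH2O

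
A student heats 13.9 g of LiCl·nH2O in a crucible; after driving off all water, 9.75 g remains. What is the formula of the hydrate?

LiCl·H2O

Mass of water lost = 13.9 − 9.75 = 4.15 g → 4.15 / 18.02 = 0.2303 mol H2O
Molar mass of LiCl = 42.39 g/mol → mol LiCl = 9.75 / 42.39 = 0.23
n = 0.2303 / 0.23 = 1.00 ≈ 1 → LiCl·H2O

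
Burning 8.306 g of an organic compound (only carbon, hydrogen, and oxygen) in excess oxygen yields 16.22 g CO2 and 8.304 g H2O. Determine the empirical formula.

mol C = 16.22 / 44.01 = 0.3686; mass C = 0.3686 × 12.01 = 4.426 g
mol H = 2 × (8.304 / 18.02) = 0.9216; mass H = 0.9216 × 1.008 = 0.9290 g
mass O = 8.306 − (5.355) = 2.951 g → mol O = 0.1844
Divide by the smallest (0.1844 mol O): C 1.998, H 4.998, O 1.000
→ C2H5O

C2H5O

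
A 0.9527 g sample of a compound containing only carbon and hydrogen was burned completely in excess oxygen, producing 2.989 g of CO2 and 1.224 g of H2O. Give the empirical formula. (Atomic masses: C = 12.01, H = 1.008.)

mol C = 2.989 / 44.01 = 0.06792; mass C = 0.06792 × 12.01 = 0.8157 g
mol H = 2 × (1.224 / 18.02) = 0.1358; mass H = 0.1358 × 1.008 = 0.1369 g
Smallest is C at 0.06792 mol; normalising gives C 1.000, H 2.000
→ CH2

CH2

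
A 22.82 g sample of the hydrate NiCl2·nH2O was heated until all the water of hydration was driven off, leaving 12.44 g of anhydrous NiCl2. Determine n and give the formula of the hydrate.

Mass of water lost = 22.82 − 12.44 = 10.38 g → 10.38 / 18.02 = 0.576 mol H2O
Molar mass of NiCl2 = 129.59 g/mol → mol NiCl2 = 12.44 / 129.59 = 0.096
n = 0.576 / 0.096 = 6.00 ≈ 6 → NiCl2·6H2O

NiCl2·6H2O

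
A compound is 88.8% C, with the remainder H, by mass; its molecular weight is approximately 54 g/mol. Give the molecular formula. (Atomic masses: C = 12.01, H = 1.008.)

C4H6

Assume 100 g: 88.8 g C, 11.2 g H.
Moles — C: 88.8 / 12.01 = 7.394 mol; H: 11.2 / 1.008 = 11.11 mol
Smallest is C at 7.394 mol; normalising gives C 1.000, H 1.503
Scaling by 2: C 2.00, H 3.01 → C2H3
Empirical-formula mass = 27.04 g/mol
n = 54 / 27.04 = 2.00 ≈ 2
Molecular formula = (C2H3)×2 = C4H6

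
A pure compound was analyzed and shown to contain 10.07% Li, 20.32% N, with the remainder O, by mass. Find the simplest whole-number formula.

LiNO3

Assume 100 g: 10.07 g Li, 20.32 g N, 69.61 g O.
n(Li) = 10.07/6.94 = 1.451, n(N) = 20.32/14.01 = 1.45, n(O) = 69.61/16.00 = 4.351
Ratios (÷ 1.45): Li 1.000, N 1.000, O 3.000
Ratio ≈ 1:1:3, so the empirical formula is LiNO3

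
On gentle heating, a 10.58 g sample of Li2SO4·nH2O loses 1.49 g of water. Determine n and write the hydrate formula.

Mass of anhydrous Li2SO4 = 10.58 − 1.49 = 9.09 g
mol H2O = 1.49 / 18.02 = 0.08269
Molar mass of Li2SO4 = 109.95 g/mol → mol Li2SO4 = 9.09 / 109.95 = 0.08267
n = 0.08269 / 0.08267 = 1.00 ≈ 1 → Li2SO4·H2O

Li2SO4·H2O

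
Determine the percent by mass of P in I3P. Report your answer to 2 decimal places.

7.52%

Molar mass = 3(126.90) + 1(30.97) = 411.670 g/mol
Mass of P per mole = 1 × 30.97 = 30.970 g
% P = 30.970 / 411.670 × 100 = 7.52%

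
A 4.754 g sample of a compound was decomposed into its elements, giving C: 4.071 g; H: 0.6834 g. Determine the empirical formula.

CH2

n(C) = 4.071/12.01 = 0.339, n(H) = 0.6834/1.008 = 0.678
Smallest is C at 0.339 mol; normalising gives C 1.000, H 2.000
Ratio ≈ 1:2, so the empirical formula is CH2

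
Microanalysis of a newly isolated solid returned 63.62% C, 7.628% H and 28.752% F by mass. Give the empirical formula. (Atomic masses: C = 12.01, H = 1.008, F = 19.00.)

Assume 100 g: 63.62 g C, 7.628 g H, 28.752 g F.
n(C) = 63.62/12.01 = 5.297, n(H) = 7.628/1.008 = 7.567, n(F) = 28.752/19.00 = 1.513
Ratios (÷ 1.513): C 3.501, H 5.001, F 1.000
×2: C 7.00, H 10.00, F 2.00 → C7H10F2

C7H10F2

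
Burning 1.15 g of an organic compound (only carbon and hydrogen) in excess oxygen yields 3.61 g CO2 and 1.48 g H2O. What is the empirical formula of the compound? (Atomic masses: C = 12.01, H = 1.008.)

mol C = 3.61 / 44.01 = 0.08203; mass C = 0.08203 × 12.01 = 0.9851 g
mol H = 2 × (1.48 / 18.02) = 0.1643; mass H = 0.1643 × 1.008 = 0.1656 g
Ratios (÷ 0.08203): C 1.000, H 2.003
≈ 1:2 → CH2

CH2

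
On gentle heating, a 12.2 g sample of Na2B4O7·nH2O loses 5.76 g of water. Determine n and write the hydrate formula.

Na2B4O7·10H2O

Mass of anhydrous Na2B4O7 = 12.2 − 5.76 = 6.44 g
mol H2O = 5.76 / 18.02 = 0.3196
Molar mass of Na2B4O7 = 201.22 g/mol → mol Na2B4O7 = 6.44 / 201.22 = 0.032
n = 0.3196 / 0.032 = 9.99 ≈ 10 → Na2B4O7·10H2O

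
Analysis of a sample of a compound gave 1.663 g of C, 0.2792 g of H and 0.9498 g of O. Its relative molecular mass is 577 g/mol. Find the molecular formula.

C: 1.663 g ÷ 12.01 g/mol = 0.1385 mol
H: 0.2792 g ÷ 1.008 g/mol = 0.277 mol
O: 0.9498 g ÷ 16.00 g/mol = 0.05936 mol
Ratios (÷ 0.05936): C 2.333, H 4.666, O 1.000
Multiply by 3: C 7.00, H 14.00, O 3.00 → C7H14O3
Empirical-formula mass = 146.18 g/mol
n = 577 / 146.18 = 3.95 ≈ 4
Molecular formula = (C7H14O3)×4 = C28H56O12

C28H56O12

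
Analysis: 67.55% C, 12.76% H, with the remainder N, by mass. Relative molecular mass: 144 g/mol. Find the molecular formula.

Assume 100 g: 67.55 g C, 12.76 g H, 19.69 g N.
n(C) = 67.55/12.01 = 5.624, n(H) = 12.76/1.008 = 12.66, n(N) = 19.69/14.01 = 1.405
Divide by the smallest (1.405 mol N): C 4.002, H 9.007, N 1.000
→ C4H9N
Empirical-formula mass = 71.12 g/mol
n = 144 / 71.12 = 2.02 ≈ 2
Molecular formula = (C4H9N)×2 = C8H18N2

C8H18N2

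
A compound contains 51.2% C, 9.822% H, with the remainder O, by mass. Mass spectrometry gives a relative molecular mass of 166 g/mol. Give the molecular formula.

C7H16O4

Assume 100 g: 51.2 g C, 9.822 g H, 38.978 g O.
Moles — C: 51.2 / 12.01 = 4.263 mol; H: 9.822 / 1.008 = 9.744 mol; O: 38.978 / 16.00 = 2.436 mol
Ratios (÷ 2.436): C 1.750, H 4.000, O 1.000
Scaling by 4: C 7.00, H 16.00, O 4.00 → C7H16O4
Empirical-formula mass = 164.20 g/mol
n = 166 / 164.20 = 1.01 ≈ 1
Molecular formula = empirical formula = C7H16O4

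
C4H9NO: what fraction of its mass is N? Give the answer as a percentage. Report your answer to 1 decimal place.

Molar mass = 4(12.01) + 9(1.008) + 1(14.01) + 1(16.00) = 87.122 g/mol
Mass of N per mole = 1 × 14.01 = 14.010 g
% N = 14.010 / 87.122 × 100 = 16.1%

16.1%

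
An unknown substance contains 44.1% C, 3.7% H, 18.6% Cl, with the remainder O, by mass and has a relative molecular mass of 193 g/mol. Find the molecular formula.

Assume 100 g: 44.1 g C, 3.7 g H, 18.6 g Cl, 33.6 g O.
Moles — C: 44.1 / 12.01 = 3.672 mol; H: 3.7 / 1.008 = 3.671 mol; Cl: 18.6 / 35.45 = 0.5247 mol; O: 33.6 / 16.00 = 2.1 mol
Smallest is Cl at 0.5247 mol; normalising gives C 6.998, H 6.996, Cl 1.000, O 4.002
→ C7H7ClO4
Empirical-formula mass = 190.58 g/mol
n = 193 / 190.58 = 1.01 ≈ 1
Molecular formula = empirical formula = C7H7ClO4

C7H7ClO4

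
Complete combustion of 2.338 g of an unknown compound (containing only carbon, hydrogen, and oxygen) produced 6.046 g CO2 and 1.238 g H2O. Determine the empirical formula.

C4H4O

mol C = 6.046 / 44.01 = 0.1374; mass C = 0.1374 × 12.01 = 1.650 g
mol H = 2 × (1.238 / 18.02) = 0.1374; mass H = 0.1374 × 1.008 = 0.1385 g
mass O = 2.338 − (1.788) = 0.5496 g → mol O = 0.03435
Ratios (÷ 0.03435): C 3.999, H 4.000, O 1.000
→ C4H4O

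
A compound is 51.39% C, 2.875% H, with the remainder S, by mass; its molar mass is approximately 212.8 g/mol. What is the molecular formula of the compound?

Assume 100 g: 51.39 g C, 2.875 g H, 45.735 g S.
Moles — C: 51.39 / 12.01 = 4.279 mol; H: 2.875 / 1.008 = 2.852 mol; S: 45.735 / 32.07 = 1.426 mol
Divide by the smallest (1.426 mol S): C 3.000, H 2.000, S 1.000
→ C3H2S
Empirical-formula mass = 70.12 g/mol
n = 212.8 / 70.12 = 3.03 ≈ 3
Molecular formula = (C3H2S)×3 = C9H6S3

C9H6S3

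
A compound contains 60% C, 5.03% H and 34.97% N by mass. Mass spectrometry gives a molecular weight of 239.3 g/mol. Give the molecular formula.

C12H12N6

Assume 100 g: 60 g C, 5.03 g H, 34.97 g N.
C: 60 g ÷ 12.01 g/mol = 4.996 mol
H: 5.03 g ÷ 1.008 g/mol = 4.99 mol
N: 34.97 g ÷ 14.01 g/mol = 2.496 mol
Divide by the smallest (2.496 mol N): C 2.001, H 1.999, N 1.000
≈ 2:2:1 → C2H2N
Empirical-formula mass = 40.05 g/mol
n = 239.3 / 40.05 = 5.98 ≈ 6
Molecular formula = (C2H2N)×6 = C12H12N6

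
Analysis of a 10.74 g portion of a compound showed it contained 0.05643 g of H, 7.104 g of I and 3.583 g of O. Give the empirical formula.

HIO4

Moles — H: 0.05643 / 1.008 = 0.05598 mol; I: 7.104 / 126.90 = 0.05598 mol; O: 3.583 / 16.00 = 0.2239 mol
Ratios (÷ 0.05598): H 1.000, I 1.000, O 4.000
≈ 1:1:4 → HIO4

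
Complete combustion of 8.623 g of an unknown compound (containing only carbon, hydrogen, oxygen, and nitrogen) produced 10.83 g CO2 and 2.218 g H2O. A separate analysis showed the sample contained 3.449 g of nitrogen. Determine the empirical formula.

mol C = 10.83 / 44.01 = 0.2461; mass C = 0.2461 × 12.01 = 2.955 g
mol H = 2 × (2.218 / 18.02) = 0.2462; mass H = 0.2462 × 1.008 = 0.2481 g
mol N = 3.449 / 14.01 = 0.2462
mass O = 8.623 − (6.653) = 1.970 g → mol O = 0.1232
Divide by the smallest (0.1232 mol O): C 1.998, H 1.999, N 1.999, O 1.000
≈ 2:2:2:1 → C2H2N2O

C2H2N2O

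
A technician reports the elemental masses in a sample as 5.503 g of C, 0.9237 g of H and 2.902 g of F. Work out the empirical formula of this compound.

C3H6F

Moles — C: 5.503 / 12.01 = 0.4582 mol; H: 0.9237 / 1.008 = 0.9164 mol; F: 2.902 / 19.00 = 0.1527 mol
Divide by the smallest (0.1527 mol F): C 3.000, H 6.000, F 1.000
→ C3H6F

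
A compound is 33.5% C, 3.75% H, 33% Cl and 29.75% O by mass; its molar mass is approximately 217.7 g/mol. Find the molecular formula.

C6H8Cl2O4

Assume 100 g: 33.5 g C, 3.75 g H, 33 g Cl, 29.75 g O.
C: 33.5 g ÷ 12.01 g/mol = 2.789 mol
H: 3.75 g ÷ 1.008 g/mol = 3.72 mol
Cl: 33 g ÷ 35.45 g/mol = 0.9309 mol
O: 29.75 g ÷ 16.00 g/mol = 1.859 mol
Divide by the smallest (0.9309 mol Cl): C 2.996, H 3.996, Cl 1.000, O 1.997
Ratio ≈ 3:4:1:2, so the empirical formula is C3H4ClO2
Empirical-formula mass = 107.51 g/mol
n = 217.7 / 107.51 = 2.02 ≈ 2
Molecular formula = (C3H4ClO2)×2 = C6H8Cl2O4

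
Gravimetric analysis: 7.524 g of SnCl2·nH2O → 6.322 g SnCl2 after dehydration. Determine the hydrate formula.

SnCl2·2H2O

Mass of water lost = 7.524 − 6.322 = 1.202 g → 1.202 / 18.02 = 0.0667 mol H2O
Molar mass of SnCl2 = 189.61 g/mol → mol SnCl2 = 6.322 / 189.61 = 0.03334
n = 0.0667 / 0.03334 = 2.00 ≈ 2 → SnCl2·2H2O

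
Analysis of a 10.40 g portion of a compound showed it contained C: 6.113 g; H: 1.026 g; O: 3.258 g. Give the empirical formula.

C5H10O2

n(C) = 6.113/12.01 = 0.509, n(H) = 1.026/1.008 = 1.018, n(O) = 3.258/16.00 = 0.2036
Smallest is O at 0.2036 mol; normalising gives C 2.500, H 4.999, O 1.000
Multiply by 2: C 5.00, H 10.00, O 2.00 → C5H10O2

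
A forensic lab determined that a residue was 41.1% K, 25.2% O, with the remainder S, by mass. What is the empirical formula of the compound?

Assume 100 g: 41.1 g K, 25.2 g O, 33.7 g S.
K: 41.1 g ÷ 39.10 g/mol = 1.051 mol
O: 25.2 g ÷ 16.00 g/mol = 1.575 mol
S: 33.7 g ÷ 32.07 g/mol = 1.051 mol
Smallest is S at 1.051 mol; normalising gives K 1.000, O 1.499, S 1.000
Multiply by 2: K 2.00, O 3.00, S 2.00 → K2O3S2

K2O3S2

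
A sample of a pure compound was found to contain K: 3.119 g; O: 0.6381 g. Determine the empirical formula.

K: 3.119 g ÷ 39.10 g/mol = 0.07977 mol
O: 0.6381 g ÷ 16.00 g/mol = 0.03988 mol
Divide by the smallest (0.03988 mol O): K 2.000, O 1.000
Ratio ≈ 2:1, so the empirical formula is K2O

K2O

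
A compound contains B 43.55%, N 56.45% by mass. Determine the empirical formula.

Assume 100 g: 43.55 g B, 56.45 g N.
B: 43.55 g ÷ 10.81 g/mol = 4.029 mol
N: 56.45 g ÷ 14.01 g/mol = 4.029 mol
Divide by the smallest (4.029 mol B): B 1.000, N 1.000
Ratio ≈ 1:1, so the empirical formula is BN

BN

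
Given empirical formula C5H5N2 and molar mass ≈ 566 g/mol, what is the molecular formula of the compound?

C30H30N12

Empirical-formula mass = 93.11 g/mol
n = 566 / 93.11 = 6.08 ≈ 6
Molecular formula = (C5H5N2)6 = C30H30N12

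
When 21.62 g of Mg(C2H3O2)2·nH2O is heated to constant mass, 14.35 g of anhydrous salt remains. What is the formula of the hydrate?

Mg(C2H3O2)2·4H2O

Mass of water lost = 21.62 − 14.35 = 7.27 g → 7.27 / 18.02 = 0.4034 mol H2O
Molar mass of Mg(C2H3O2)2 = 142.40 g/mol → mol Mg(C2H3O2)2 = 14.35 / 142.40 = 0.1008
n = 0.4034 / 0.1008 = 4.00 ≈ 4 → Mg(C2H3O2)2·4H2O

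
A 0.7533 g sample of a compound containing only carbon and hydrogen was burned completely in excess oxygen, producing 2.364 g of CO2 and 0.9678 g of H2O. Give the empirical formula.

mol C = 2.364 / 44.01 = 0.05372; mass C = 0.05372 × 12.01 = 0.6451 g
mol H = 2 × (0.9678 / 18.02) = 0.1074; mass H = 0.1074 × 1.008 = 0.1083 g
Ratios (÷ 0.05372): C 1.000, H 2.000
Ratio ≈ 1:2, so the empirical formula is CH2

CH2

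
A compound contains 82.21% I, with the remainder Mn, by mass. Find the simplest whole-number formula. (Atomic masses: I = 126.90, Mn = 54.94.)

I2Mn

Assume 100 g: 82.21 g I, 17.79 g Mn.
n(I) = 82.21/126.90 = 0.6478, n(Mn) = 17.79/54.94 = 0.3238
Divide by the smallest (0.3238 mol Mn): I 2.001, Mn 1.000
≈ 2:1 → I2Mn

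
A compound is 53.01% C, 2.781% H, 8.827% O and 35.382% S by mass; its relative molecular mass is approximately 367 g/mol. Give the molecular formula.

Assume 100 g: 53.01 g C, 2.781 g H, 8.827 g O, 35.382 g S.
Moles — C: 53.01 / 12.01 = 4.414 mol; H: 2.781 / 1.008 = 2.759 mol; O: 8.827 / 16.00 = 0.5517 mol; S: 35.382 / 32.07 = 1.103 mol
Smallest is O at 0.5517 mol; normalising gives C 8.001, H 5.001, O 1.000, S 2.000
≈ 8:5:1:2 → C8H5OS2
Empirical-formula mass = 181.26 g/mol
n = 367 / 181.26 = 2.02 ≈ 2
Molecular formula = (C8H5OS2)×2 = C16H10O2S4

C16H10O2S4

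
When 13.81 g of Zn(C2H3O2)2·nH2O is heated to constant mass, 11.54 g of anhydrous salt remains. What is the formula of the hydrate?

Zn(C2H3O2)2·2H2O

Mass of water lost = 13.81 − 11.54 = 2.27 g → 2.27 / 18.02 = 0.126 mol H2O
Molar mass of Zn(C2H3O2)2 = 183.47 g/mol → mol Zn(C2H3O2)2 = 11.54 / 183.47 = 0.0629
n = 0.126 / 0.0629 = 2.00 ≈ 2 → Zn(C2H3O2)2·2H2O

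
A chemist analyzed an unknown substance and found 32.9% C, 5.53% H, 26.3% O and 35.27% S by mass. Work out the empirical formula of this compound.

C5H10O3S2

Assume 100 g: 32.9 g C, 5.53 g H, 26.3 g O, 35.27 g S.
C: 32.9 g ÷ 12.01 g/mol = 2.739 mol
H: 5.53 g ÷ 1.008 g/mol = 5.486 mol
O: 26.3 g ÷ 16.00 g/mol = 1.644 mol
S: 35.27 g ÷ 32.07 g/mol = 1.1 mol
Ratios (÷ 1.1): C 2.491, H 4.988, O 1.495, S 1.000
Multiply by 2: C 4.98, H 9.98, O 2.99, S 2.00 → C5H10O3S2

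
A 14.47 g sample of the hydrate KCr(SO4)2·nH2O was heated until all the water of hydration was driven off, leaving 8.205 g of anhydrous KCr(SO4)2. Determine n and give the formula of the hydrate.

Mass of water lost = 14.47 − 8.205 = 6.265 g → 6.265 / 18.02 = 0.3477 mol H2O
Molar mass of KCr(SO4)2 = 283.24 g/mol → mol KCr(SO4)2 = 8.205 / 283.24 = 0.02897
n = 0.3477 / 0.02897 = 12.00 ≈ 12 → KCr(SO4)2·12H2O

KCr(SO4)2·12H2O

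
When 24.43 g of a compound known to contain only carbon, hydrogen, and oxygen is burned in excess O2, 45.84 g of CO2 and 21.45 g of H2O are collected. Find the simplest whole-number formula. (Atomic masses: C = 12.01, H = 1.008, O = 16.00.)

C7H16O4

mol C = 45.84 / 44.01 = 1.042; mass C = 1.042 × 12.01 = 12.51 g
mol H = 2 × (21.45 / 18.02) = 2.381; mass H = 2.381 × 1.008 = 2.400 g
mass O = 24.43 − (14.91) = 9.521 g → mol O = 0.5951
Smallest is O at 0.5951 mol; normalising gives C 1.750, H 4.001, O 1.000
Multiply by 4: C 7.00, H 16.00, O 4.00 → C7H16O4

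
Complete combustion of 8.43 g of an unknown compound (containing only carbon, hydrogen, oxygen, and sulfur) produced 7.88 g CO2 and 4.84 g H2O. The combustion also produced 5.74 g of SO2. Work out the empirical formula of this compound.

mol C = 7.88 / 44.01 = 0.1791; mass C = 0.1791 × 12.01 = 2.150 g
mol H = 2 × (4.84 / 18.02) = 0.5372; mass H = 0.5372 × 1.008 = 0.5415 g
mol S = 5.74 / 64.07 = 0.08959; mass S = 2.873 g
mass O = 8.43 − (5.565) = 2.865 g → mol O = 0.1791
Ratios (÷ 0.08959): C 1.999, H 5.996, O 1.999, S 1.000
≈ 2:6:2:1 → C2H6O2S

C2H6O2S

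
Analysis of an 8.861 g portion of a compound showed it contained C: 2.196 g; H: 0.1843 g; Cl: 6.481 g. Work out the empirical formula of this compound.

CHCl

n(C) = 2.196/12.01 = 0.1828, n(H) = 0.1843/1.008 = 0.1828, n(Cl) = 6.481/35.45 = 0.1828
Ratios (÷ 0.1828): C 1.000, H 1.000, Cl 1.000
Ratio ≈ 1:1:1, so the empirical formula is CHCl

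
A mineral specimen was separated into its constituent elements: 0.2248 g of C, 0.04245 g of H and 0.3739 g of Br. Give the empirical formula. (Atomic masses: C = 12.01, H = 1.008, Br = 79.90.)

C4H9Br

C: 0.2248 g ÷ 12.01 g/mol = 0.01872 mol
H: 0.04245 g ÷ 1.008 g/mol = 0.04211 mol
Br: 0.3739 g ÷ 79.90 g/mol = 0.00468 mol
Smallest is Br at 0.00468 mol; normalising gives C 4.000, H 8.999, Br 1.000
→ C4H9Br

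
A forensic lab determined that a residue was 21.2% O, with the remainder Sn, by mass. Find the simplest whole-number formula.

Assume 100 g: 21.2 g O, 78.8 g Sn.
O: 21.2 g ÷ 16.00 g/mol = 1.325 mol
Sn: 78.8 g ÷ 118.71 g/mol = 0.6638 mol
Smallest is Sn at 0.6638 mol; normalising gives O 1.996, Sn 1.000
≈ 2:1 → O2Sn

O2Sn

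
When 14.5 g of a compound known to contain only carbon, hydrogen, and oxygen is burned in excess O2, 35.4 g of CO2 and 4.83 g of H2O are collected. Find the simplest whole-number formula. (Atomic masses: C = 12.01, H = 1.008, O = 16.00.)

mol C = 35.4 / 44.01 = 0.8044; mass C = 0.8044 × 12.01 = 9.660 g
mol H = 2 × (4.83 / 18.02) = 0.5361; mass H = 0.5361 × 1.008 = 0.5404 g
mass O = 14.5 − (10.20) = 4.299 g → mol O = 0.2687
Divide by the smallest (0.2687 mol O): C 2.994, H 1.995, O 1.000
Ratio ≈ 3:2:1, so the empirical formula is C3H2O

C3H2O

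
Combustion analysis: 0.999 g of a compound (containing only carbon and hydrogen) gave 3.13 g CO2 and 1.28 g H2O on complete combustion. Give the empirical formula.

mol C = 3.13 / 44.01 = 0.07112; mass C = 0.07112 × 12.01 = 0.8542 g
mol H = 2 × (1.28 / 18.02) = 0.1421; mass H = 0.1421 × 1.008 = 0.1432 g
Ratios (÷ 0.07112): C 1.000, H 1.998
Ratio ≈ 1:2, so the empirical formula is CH2

CH2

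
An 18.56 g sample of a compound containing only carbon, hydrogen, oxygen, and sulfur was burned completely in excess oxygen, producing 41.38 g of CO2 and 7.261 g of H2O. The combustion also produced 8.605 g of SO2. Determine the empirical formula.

mol C = 41.38 / 44.01 = 0.9402; mass C = 0.9402 × 12.01 = 11.29 g
mol H = 2 × (7.261 / 18.02) = 0.8059; mass H = 0.8059 × 1.008 = 0.8123 g
mol S = 8.605 / 64.07 = 0.1343; mass S = 4.307 g
mass O = 18.56 − (16.41) = 2.148 g → mol O = 0.1343
Divide by the smallest (0.1343 mol O): C 7.003, H 6.002, O 1.000, S 1.000
→ C7H6OS

C7H6OS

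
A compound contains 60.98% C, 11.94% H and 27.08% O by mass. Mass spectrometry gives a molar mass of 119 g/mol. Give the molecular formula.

Assume 100 g: 60.98 g C, 11.94 g H, 27.08 g O.
n(C) = 60.98/12.01 = 5.077, n(H) = 11.94/1.008 = 11.85, n(O) = 27.08/16.00 = 1.692
Ratios (÷ 1.692): C 3.000, H 6.999, O 1.000
Ratio ≈ 3:7:1, so the empirical formula is C3H7O
Empirical-formula mass = 59.09 g/mol
n = 119 / 59.09 = 2.01 ≈ 2
Molecular formula = (C3H7O)×2 = C6H14O2

C6H14O2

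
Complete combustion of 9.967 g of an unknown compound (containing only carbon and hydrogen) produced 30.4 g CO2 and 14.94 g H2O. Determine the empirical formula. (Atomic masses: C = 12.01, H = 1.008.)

C5H12

mol C = 30.4 / 44.01 = 0.6908; mass C = 0.6908 × 12.01 = 8.296 g
mol H = 2 × (14.94 / 18.02) = 1.658; mass H = 1.658 × 1.008 = 1.671 g
Smallest is C at 0.6908 mol; normalising gives C 1.000, H 2.401
×5: C 5.00, H 12.00 → C5H12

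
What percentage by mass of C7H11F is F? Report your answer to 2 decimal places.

16.64%

Molar mass = 7(12.01) + 11(1.008) + 1(19.00) = 114.158 g/mol
Mass of F per mole = 1 × 19.00 = 19.000 g
% F = 19.000 / 114.158 × 100 = 16.64%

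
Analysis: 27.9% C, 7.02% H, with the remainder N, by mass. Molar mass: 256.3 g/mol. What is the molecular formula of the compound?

C6H18N12

Assume 100 g: 27.9 g C, 7.02 g H, 65.08 g N.
C: 27.9 g ÷ 12.01 g/mol = 2.323 mol
H: 7.02 g ÷ 1.008 g/mol = 6.964 mol
N: 65.08 g ÷ 14.01 g/mol = 4.645 mol
Smallest is C at 2.323 mol; normalising gives C 1.000, H 2.998, N 2.000
Ratio ≈ 1:3:2, so the empirical formula is CH3N2
Empirical-formula mass = 43.05 g/mol
n = 256.3 / 43.05 = 5.95 ≈ 6
Molecular formula = (CH3N2)×6 = C6H18N12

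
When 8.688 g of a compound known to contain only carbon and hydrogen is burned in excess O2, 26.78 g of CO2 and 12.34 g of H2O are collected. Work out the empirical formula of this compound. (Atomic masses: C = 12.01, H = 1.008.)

C4H9

mol C = 26.78 / 44.01 = 0.6085; mass C = 0.6085 × 12.01 = 7.308 g
mol H = 2 × (12.34 / 18.02) = 1.370; mass H = 1.370 × 1.008 = 1.381 g
Ratios (÷ 0.6085): C 1.000, H 2.251
×4: C 4.00, H 9.00 → C4H9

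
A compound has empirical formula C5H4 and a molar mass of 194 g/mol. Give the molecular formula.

Empirical-formula mass = 64.08 g/mol
n = 194 / 64.08 = 3.03 ≈ 3
Molecular formula = (C5H4)3 = C15H12

C15H12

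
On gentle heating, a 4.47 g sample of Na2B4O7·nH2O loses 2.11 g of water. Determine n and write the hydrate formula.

Na2B4O7·10H2O

Mass of anhydrous Na2B4O7 = 4.47 − 2.11 = 2.36 g
mol H2O = 2.11 / 18.02 = 0.1171
Molar mass of Na2B4O7 = 201.22 g/mol → mol Na2B4O7 = 2.36 / 201.22 = 0.01173
n = 0.1171 / 0.01173 = 9.98 ≈ 10 → Na2B4O7·10H2O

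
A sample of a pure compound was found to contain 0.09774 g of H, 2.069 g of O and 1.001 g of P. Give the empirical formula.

H3O4P

n(H) = 0.09774/1.008 = 0.09696, n(O) = 2.069/16.00 = 0.1293, n(P) = 1.001/30.97 = 0.03232
Divide by the smallest (0.03232 mol P): H 3.000, O 4.001, P 1.000
≈ 3:4:1 → H3O4P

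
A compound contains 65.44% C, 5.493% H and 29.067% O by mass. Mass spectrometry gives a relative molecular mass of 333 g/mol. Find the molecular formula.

C18H18O6

Assume 100 g: 65.44 g C, 5.493 g H, 29.067 g O.
n(C) = 65.44/12.01 = 5.449, n(H) = 5.493/1.008 = 5.449, n(O) = 29.067/16.00 = 1.817
Smallest is O at 1.817 mol; normalising gives C 2.999, H 3.000, O 1.000
≈ 3:3:1 → C3H3O
Empirical-formula mass = 55.05 g/mol
n = 333 / 55.05 = 6.05 ≈ 6
Molecular formula = (C3H3O)×6 = C18H18O6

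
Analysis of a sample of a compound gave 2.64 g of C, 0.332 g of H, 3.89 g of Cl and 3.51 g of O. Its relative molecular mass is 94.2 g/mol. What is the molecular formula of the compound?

C2H3ClO2

C: 2.64 g ÷ 12.01 g/mol = 0.2198 mol
H: 0.332 g ÷ 1.008 g/mol = 0.3294 mol
Cl: 3.89 g ÷ 35.45 g/mol = 0.1097 mol
O: 3.51 g ÷ 16.00 g/mol = 0.2194 mol
Divide by the smallest (0.1097 mol Cl): C 2.003, H 3.002, Cl 1.000, O 1.999
Ratio ≈ 2:3:1:2, so the empirical formula is C2H3ClO2
Empirical-formula mass = 94.49 g/mol
n = 94.2 / 94.49 = 1.00 ≈ 1
Molecular formula = empirical formula = C2H3ClO2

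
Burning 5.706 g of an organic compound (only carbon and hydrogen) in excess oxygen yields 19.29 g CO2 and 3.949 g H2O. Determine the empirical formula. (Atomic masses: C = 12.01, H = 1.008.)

CH

mol C = 19.29 / 44.01 = 0.4383; mass C = 0.4383 × 12.01 = 5.264 g
mol H = 2 × (3.949 / 18.02) = 0.4383; mass H = 0.4383 × 1.008 = 0.4418 g
Divide by the smallest (0.4383 mol H): C 1.000, H 1.000
→ CH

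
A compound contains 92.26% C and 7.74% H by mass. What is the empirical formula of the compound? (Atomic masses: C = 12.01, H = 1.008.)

CH

Assume 100 g: 92.26 g C, 7.74 g H.
Moles — C: 92.26 / 12.01 = 7.682 mol; H: 7.74 / 1.008 = 7.679 mol
Smallest is H at 7.679 mol; normalising gives C 1.000, H 1.000
→ CH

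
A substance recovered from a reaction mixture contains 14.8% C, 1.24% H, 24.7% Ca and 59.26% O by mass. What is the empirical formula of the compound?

Assume 100 g: 14.8 g C, 1.24 g H, 24.7 g Ca, 59.26 g O.
C: 14.8 g ÷ 12.01 g/mol = 1.232 mol
H: 1.24 g ÷ 1.008 g/mol = 1.23 mol
Ca: 24.7 g ÷ 40.08 g/mol = 0.6163 mol
O: 59.26 g ÷ 16.00 g/mol = 3.704 mol
Ratios (÷ 0.6163): C 2.000, H 1.996, Ca 1.000, O 6.010
→ C2H2CaO6

C2H2CaO6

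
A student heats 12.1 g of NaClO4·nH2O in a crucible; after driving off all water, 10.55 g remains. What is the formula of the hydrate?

Mass of water lost = 12.1 − 10.55 = 1.55 g → 1.55 / 18.02 = 0.08602 mol H2O
Molar mass of NaClO4 = 122.44 g/mol → mol NaClO4 = 10.55 / 122.44 = 0.08616
n = 0.08602 / 0.08616 = 1.00 ≈ 1 → NaClO4·H2O

NaClO4·H2O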